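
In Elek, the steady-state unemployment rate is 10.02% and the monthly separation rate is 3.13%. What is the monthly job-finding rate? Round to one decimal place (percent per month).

From u* = s/(s+f): f = s·(1−u)/u.
f = 3.13 × (1 − 0.1002) / 0.1002 = 2.8164 / 0.1002 ≈ 28.1% per month.

Job-finding rate ≈ 28.1% per month.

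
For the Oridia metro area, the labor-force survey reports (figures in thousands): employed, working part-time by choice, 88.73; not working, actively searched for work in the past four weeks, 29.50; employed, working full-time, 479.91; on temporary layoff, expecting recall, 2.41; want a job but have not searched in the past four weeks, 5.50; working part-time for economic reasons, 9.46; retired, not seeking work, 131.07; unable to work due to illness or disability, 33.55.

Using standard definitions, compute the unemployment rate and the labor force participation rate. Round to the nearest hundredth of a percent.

Employed = 88.73 + 479.91 + 9.46 = 578.10 thousand (anyone who worked, including part-time for economic reasons, counts as employed).
Unemployed = 29.50 + 2.41 = 31.91 thousand (jobless and actively searching, or on temporary layoff).
Labor force = 578.10 + 31.91 = 610.01 thousand.
Not in labor force = 5.50 + 131.07 + 33.55 = 170.12 thousand (those not working and not actively searching are outside the labor force — including those who want a job but have given up searching).
Civilian working-age population = 610.01 + 170.12 = 780.13 thousand.
Unemployment rate = 31.91 / 610.01 = 5.23%.
Labor force participation rate = 610.01 / 780.13 = 78.19%.

Unemployment rate ≈ 5.23%; labor force participation rate ≈ 78.19%.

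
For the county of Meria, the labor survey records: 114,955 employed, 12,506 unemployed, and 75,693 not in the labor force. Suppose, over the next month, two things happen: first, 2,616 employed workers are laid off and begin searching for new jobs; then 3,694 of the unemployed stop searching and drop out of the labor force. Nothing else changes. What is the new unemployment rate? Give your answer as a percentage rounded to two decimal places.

New unemployment rate ≈ 9.23%.

Initially, labor force = 114,955 + 12,506 = 127,461, so u = 12,506/127,461 = 9.81%.
After the first change, employed falls and unemployed rises by 2,616; labor force unchanged → E = 112,339, U = 15,122, labor force = 127,461.
After the second change, unemployed and labor force both fall by 3,694 → E = 112,339, U = 11,428, labor force = 123,767.
New unemployment rate = 11,428 / 123,767 = 9.23%.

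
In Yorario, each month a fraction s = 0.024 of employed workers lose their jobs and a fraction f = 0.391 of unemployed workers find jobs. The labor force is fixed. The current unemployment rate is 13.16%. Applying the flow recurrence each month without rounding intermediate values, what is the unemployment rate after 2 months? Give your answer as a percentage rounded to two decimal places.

With a fixed labor force, u_{t+1} = u_t + s·(1−u_t) − f·u_t = u_t·(1−s−f) + s.
Here 1−s−f = 0.585 and s = 0.024.
u_1 = 0.131600 × 0.585 + 0.024 = 0.100986.
u_2 = 0.100986 × 0.585 + 0.024 = 0.083077.

Unemployment rate after two months ≈ 8.31%.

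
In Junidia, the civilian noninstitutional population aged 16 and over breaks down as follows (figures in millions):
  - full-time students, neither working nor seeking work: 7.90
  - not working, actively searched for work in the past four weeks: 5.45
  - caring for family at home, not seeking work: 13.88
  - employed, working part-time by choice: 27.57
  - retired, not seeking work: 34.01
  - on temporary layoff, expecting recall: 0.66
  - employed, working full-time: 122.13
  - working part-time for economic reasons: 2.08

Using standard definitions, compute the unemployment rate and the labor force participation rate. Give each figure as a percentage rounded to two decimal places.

Employed = 27.57 + 122.13 + 2.08 = 151.78 million (anyone who worked, including part-time for economic reasons, counts as employed).
Unemployed = 5.45 + 0.66 = 6.11 million (jobless and actively searching, or on temporary layoff).
Labor force = 151.78 + 6.11 = 157.89 million.
Not in labor force = 7.90 + 13.88 + 34.01 = 55.79 million (those not working and not actively searching are outside the labor force).
Civilian working-age population = 157.89 + 55.79 = 213.68 million.
Unemployment rate = 6.11 / 157.89 = 3.87%.
Labor force participation rate = 157.89 / 213.68 = 73.89%.

Unemployment rate ≈ 3.87%; labor force participation rate ≈ 73.89%.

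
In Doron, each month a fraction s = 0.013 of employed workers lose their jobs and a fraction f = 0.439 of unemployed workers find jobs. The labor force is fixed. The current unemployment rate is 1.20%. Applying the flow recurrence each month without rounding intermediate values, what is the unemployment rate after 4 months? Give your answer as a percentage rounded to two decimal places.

With a fixed labor force, u_{t+1} = u_t + s·(1−u_t) − f·u_t = u_t·(1−s−f) + s.
Here 1−s−f = 0.548 and s = 0.013.
u_1 = 0.012000 × 0.548 + 0.013 = 0.019576.
u_2 = 0.019576 × 0.548 + 0.013 = 0.023728.
u_3 = 0.023728 × 0.548 + 0.013 = 0.026003.
u_4 = 0.026003 × 0.548 + 0.013 = 0.027250.

Unemployment rate after four months ≈ 2.72%.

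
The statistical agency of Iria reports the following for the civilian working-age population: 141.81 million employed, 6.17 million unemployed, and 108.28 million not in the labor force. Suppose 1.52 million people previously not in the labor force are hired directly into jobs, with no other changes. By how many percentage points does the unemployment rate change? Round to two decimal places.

The unemployment rate changes by −0.04 percentage points.

Initially, labor force = 141.81 + 6.17 = 147.98 million, so u = 6.17/147.98 = 4.17%.
After the change, employed and labor force both rise by 1.52; unemployed unchanged → E = 143.33, U = 6.17, labor force = 149.50 million.
New unemployment rate = 6.17 / 149.50 = 4.13%.
Change = 4.13% − 4.17% = −0.04 percentage points.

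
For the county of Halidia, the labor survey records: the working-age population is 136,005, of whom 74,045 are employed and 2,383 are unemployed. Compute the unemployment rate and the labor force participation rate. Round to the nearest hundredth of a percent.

Labor force = employed + unemployed = 74,045 + 2,383 = 76,428.
Unemployment rate = 2,383 / 76,428 = 3.12%.
Labor force participation rate = 76,428 / 136,005 = 56.19%.

Unemployment rate ≈ 3.12%; labor force participation rate ≈ 56.19%.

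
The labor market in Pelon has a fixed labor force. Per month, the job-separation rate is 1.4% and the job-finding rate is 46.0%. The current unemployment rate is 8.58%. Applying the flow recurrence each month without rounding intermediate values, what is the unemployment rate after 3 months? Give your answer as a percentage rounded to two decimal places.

With a fixed labor force, u_{t+1} = u_t + s·(1−u_t) − f·u_t = u_t·(1−s−f) + s.
Here 1−s−f = 0.526 and s = 0.014.
u_1 = 0.085800 × 0.526 + 0.014 = 0.059131.
u_2 = 0.059131 × 0.526 + 0.014 = 0.045103.
u_3 = 0.045103 × 0.526 + 0.014 = 0.037724.

Unemployment rate after three months ≈ 3.77%.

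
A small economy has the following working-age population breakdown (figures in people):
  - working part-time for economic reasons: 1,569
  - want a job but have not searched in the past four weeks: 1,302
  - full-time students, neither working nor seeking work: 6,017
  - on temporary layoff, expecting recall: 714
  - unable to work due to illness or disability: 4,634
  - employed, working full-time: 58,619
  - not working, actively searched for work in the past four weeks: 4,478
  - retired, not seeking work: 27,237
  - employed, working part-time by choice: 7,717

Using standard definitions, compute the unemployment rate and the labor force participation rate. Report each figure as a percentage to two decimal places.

Employed = 1,569 + 58,619 + 7,717 = 67,905 (anyone who worked, including part-time for economic reasons, counts as employed).
Unemployed = 714 + 4,478 = 5,192 (jobless and actively searching, or on temporary layoff).
Labor force = 67,905 + 5,192 = 73,097.
Not in labor force = 1,302 + 6,017 + 4,634 + 27,237 = 39,190 (those not working and not actively searching are outside the labor force — including those who want a job but have given up searching).
Civilian working-age population = 73,097 + 39,190 = 112,287.
Unemployment rate = 5,192 / 73,097 = 7.10%.
Labor force participation rate = 73,097 / 112,287 = 65.10%.

Unemployment rate ≈ 7.10%; labor force participation rate ≈ 65.10%.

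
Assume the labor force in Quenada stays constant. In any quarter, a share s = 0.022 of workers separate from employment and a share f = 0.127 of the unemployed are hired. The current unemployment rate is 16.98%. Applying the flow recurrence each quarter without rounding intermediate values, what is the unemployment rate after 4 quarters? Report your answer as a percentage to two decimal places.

With a fixed labor force, u_{t+1} = u_t + s·(1−u_t) − f·u_t = u_t·(1−s−f) + s.
Here 1−s−f = 0.851 and s = 0.022.
u_1 = 0.169800 × 0.851 + 0.022 = 0.166500.
u_2 = 0.166500 × 0.851 + 0.022 = 0.163691.
u_3 = 0.163691 × 0.851 + 0.022 = 0.161301.
u_4 = 0.161301 × 0.851 + 0.022 = 0.159267.

Unemployment rate after four quarters ≈ 15.93%.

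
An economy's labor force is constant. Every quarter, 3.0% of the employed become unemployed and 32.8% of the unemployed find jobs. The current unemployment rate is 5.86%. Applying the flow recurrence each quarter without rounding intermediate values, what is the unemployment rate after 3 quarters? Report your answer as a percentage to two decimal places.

With a fixed labor force, u_{t+1} = u_t + s·(1−u_t) − f·u_t = u_t·(1−s−f) + s.
Here 1−s−f = 0.642 and s = 0.030.
u_1 = 0.058600 × 0.642 + 0.030 = 0.067621.
u_2 = 0.067621 × 0.642 + 0.030 = 0.073413.
u_3 = 0.073413 × 0.642 + 0.030 = 0.077131.

Unemployment rate after three quarters ≈ 7.71%.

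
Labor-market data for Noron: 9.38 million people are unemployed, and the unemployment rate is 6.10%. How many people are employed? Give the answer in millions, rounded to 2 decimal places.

Labor force = U / u = 9.38 / 0.0610 ≈ 153.77 million.
Employed = labor force − unemployed = 153.77 − 9.38 = 144.39 million.

About 144.39 million are employed.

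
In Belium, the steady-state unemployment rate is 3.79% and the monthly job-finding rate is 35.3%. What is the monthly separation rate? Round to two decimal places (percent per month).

Separation rate ≈ 1.39% per month.

From u* = s/(s+f): s = u·f/(1−u).
s = 0.0379 × 35.3 / (1 − 0.0379) = 1.3379 / 0.9621 ≈ 1.39% per month.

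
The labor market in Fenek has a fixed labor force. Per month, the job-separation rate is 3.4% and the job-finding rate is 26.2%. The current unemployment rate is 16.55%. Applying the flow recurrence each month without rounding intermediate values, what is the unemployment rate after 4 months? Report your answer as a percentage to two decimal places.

With a fixed labor force, u_{t+1} = u_t + s·(1−u_t) − f·u_t = u_t·(1−s−f) + s.
Here 1−s−f = 0.704 and s = 0.034.
u_1 = 0.165500 × 0.704 + 0.034 = 0.150512.
u_2 = 0.150512 × 0.704 + 0.034 = 0.139960.
u_3 = 0.139960 × 0.704 + 0.034 = 0.132532.
u_4 = 0.132532 × 0.704 + 0.034 = 0.127303.

Unemployment rate after four months ≈ 12.73%.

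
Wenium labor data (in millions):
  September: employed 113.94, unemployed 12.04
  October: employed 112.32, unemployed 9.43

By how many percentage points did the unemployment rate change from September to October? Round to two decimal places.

The unemployment rate changed by −1.81 percentage points.

September: labor force = 113.94 + 12.04 = 125.98; u = 12.04/125.98 = 9.56%.
October: labor force = 112.32 + 9.43 = 121.75; u = 9.43/121.75 = 7.75%.
Change = 7.75% − 9.56% = −1.81 pp.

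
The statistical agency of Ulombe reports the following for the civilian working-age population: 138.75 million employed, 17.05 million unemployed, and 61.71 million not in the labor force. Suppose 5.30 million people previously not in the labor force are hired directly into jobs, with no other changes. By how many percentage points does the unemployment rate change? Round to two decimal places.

The unemployment rate changes by −0.36 percentage points.

Initially, labor force = 138.75 + 17.05 = 155.80 million, so u = 17.05/155.80 = 10.94%.
After the change, employed and labor force both rise by 5.30; unemployed unchanged → E = 144.05, U = 17.05, labor force = 161.10 million.
New unemployment rate = 17.05 / 161.10 = 10.58%.
Change = 10.58% − 10.94% = −0.36 percentage points.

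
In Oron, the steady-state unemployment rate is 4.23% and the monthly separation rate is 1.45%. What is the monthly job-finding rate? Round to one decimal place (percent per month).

Job-finding rate ≈ 32.8% per month.

From u* = s/(s+f): f = s·(1−u)/u.
f = 1.45 × (1 − 0.0423) / 0.0423 = 1.3887 / 0.0423 ≈ 32.8% per month.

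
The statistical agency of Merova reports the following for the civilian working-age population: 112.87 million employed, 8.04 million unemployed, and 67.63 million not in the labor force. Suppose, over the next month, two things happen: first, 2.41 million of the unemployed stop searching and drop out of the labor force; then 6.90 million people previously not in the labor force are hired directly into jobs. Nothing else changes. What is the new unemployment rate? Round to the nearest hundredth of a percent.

Initially, labor force = 112.87 + 8.04 = 120.91 million, so u = 8.04/120.91 = 6.65%.
After the first change, unemployed and labor force both fall by 2.41 → E = 112.87, U = 5.63, labor force = 118.50 million.
After the second change, employed and labor force both rise by 6.90; unemployed unchanged → E = 119.77, U = 5.63, labor force = 125.40 million.
New unemployment rate = 5.63 / 125.40 = 4.49%.

New unemployment rate ≈ 4.49%.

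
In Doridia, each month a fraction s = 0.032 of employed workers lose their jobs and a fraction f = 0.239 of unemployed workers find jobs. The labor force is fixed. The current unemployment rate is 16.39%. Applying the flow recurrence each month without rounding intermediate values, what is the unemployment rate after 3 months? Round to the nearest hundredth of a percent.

With a fixed labor force, u_{t+1} = u_t + s·(1−u_t) − f·u_t = u_t·(1−s−f) + s.
Here 1−s−f = 0.729 and s = 0.032.
u_1 = 0.163900 × 0.729 + 0.032 = 0.151483.
u_2 = 0.151483 × 0.729 + 0.032 = 0.142431.
u_3 = 0.142431 × 0.729 + 0.032 = 0.135832.

Unemployment rate after three months ≈ 13.58%.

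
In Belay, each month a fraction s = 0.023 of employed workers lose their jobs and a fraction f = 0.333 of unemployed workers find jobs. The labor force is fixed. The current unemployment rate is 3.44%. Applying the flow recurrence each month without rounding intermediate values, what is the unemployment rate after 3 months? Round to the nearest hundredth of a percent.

Unemployment rate after three months ≈ 5.65%.

With a fixed labor force, u_{t+1} = u_t + s·(1−u_t) − f·u_t = u_t·(1−s−f) + s.
Here 1−s−f = 0.644 and s = 0.023.
u_1 = 0.034400 × 0.644 + 0.023 = 0.045154.
u_2 = 0.045154 × 0.644 + 0.023 = 0.052079.
u_3 = 0.052079 × 0.644 + 0.023 = 0.056539.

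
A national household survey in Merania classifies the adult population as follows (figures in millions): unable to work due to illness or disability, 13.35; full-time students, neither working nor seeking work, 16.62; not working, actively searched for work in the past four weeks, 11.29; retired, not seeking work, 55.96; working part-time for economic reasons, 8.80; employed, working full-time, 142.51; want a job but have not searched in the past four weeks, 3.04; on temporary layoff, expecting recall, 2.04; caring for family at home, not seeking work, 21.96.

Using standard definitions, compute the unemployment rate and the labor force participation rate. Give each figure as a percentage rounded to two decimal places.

Unemployment rate ≈ 8.10%; labor force participation rate ≈ 59.75%.

Employed = 8.80 + 142.51 = 151.31 million (anyone who worked, including part-time for economic reasons, counts as employed).
Unemployed = 11.29 + 2.04 = 13.33 million (jobless and actively searching, or on temporary layoff).
Labor force = 151.31 + 13.33 = 164.64 million.
Not in labor force = 13.35 + 16.62 + 55.96 + 3.04 + 21.96 = 110.93 million (those not working and not actively searching are outside the labor force — including those who want a job but have given up searching).
Civilian working-age population = 164.64 + 110.93 = 275.57 million.
Unemployment rate = 13.33 / 164.64 = 8.10%.
Labor force participation rate = 164.64 / 275.57 = 59.75%.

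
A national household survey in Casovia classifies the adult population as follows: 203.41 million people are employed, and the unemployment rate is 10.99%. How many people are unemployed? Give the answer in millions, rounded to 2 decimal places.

About 25.11 million are unemployed.

Let U be the number unemployed. The labor force is E + U, and U/(E+U) = 0.1099.
So U = 0.1099 × 203.41 / (1 − 0.1099) = 22.3548 / 0.8901 ≈ 25.11 million.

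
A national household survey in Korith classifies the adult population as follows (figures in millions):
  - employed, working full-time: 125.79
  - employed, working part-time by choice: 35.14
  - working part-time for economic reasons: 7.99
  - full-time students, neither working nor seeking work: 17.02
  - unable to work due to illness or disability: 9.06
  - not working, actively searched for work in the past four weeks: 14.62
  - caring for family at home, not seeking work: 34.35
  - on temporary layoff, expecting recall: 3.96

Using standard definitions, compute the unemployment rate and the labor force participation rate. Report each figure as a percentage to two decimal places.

Employed = 125.79 + 35.14 + 7.99 = 168.92 million (anyone who worked, including part-time for economic reasons, counts as employed).
Unemployed = 14.62 + 3.96 = 18.58 million (jobless and actively searching, or on temporary layoff).
Labor force = 168.92 + 18.58 = 187.50 million.
Not in labor force = 17.02 + 9.06 + 34.35 = 60.43 million (those not working and not actively searching are outside the labor force).
Civilian working-age population = 187.50 + 60.43 = 247.93 million.
Unemployment rate = 18.58 / 187.50 = 9.91%.
Labor force participation rate = 187.50 / 247.93 = 75.63%.

Unemployment rate ≈ 9.91%; labor force participation rate ≈ 75.63%.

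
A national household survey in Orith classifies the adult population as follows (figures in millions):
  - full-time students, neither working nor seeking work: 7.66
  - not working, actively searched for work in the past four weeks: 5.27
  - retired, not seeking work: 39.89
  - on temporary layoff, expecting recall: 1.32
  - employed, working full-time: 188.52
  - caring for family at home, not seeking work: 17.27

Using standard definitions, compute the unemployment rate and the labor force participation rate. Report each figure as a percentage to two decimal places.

Employed = 188.52 million.
Unemployed = 5.27 + 1.32 = 6.59 million (jobless and actively searching, or on temporary layoff).
Labor force = 188.52 + 6.59 = 195.11 million.
Not in labor force = 7.66 + 39.89 + 17.27 = 64.82 million (those not working and not actively searching are outside the labor force).
Civilian working-age population = 195.11 + 64.82 = 259.93 million.
Unemployment rate = 6.59 / 195.11 = 3.38%.
Labor force participation rate = 195.11 / 259.93 = 75.06%.

Unemployment rate ≈ 3.38%; labor force participation rate ≈ 75.06%.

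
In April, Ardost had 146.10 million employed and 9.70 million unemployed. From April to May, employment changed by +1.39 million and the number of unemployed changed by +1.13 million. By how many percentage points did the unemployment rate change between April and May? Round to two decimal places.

April: labor force = 146.10 + 9.70 = 155.80; u = 9.70/155.80 = 6.23%.
May: labor force = 147.49 + 10.83 = 158.32; u = 10.83/158.32 = 6.84%.
Change = 6.84% − 6.23% = +0.61 pp.

The unemployment rate changed by +0.61 percentage points.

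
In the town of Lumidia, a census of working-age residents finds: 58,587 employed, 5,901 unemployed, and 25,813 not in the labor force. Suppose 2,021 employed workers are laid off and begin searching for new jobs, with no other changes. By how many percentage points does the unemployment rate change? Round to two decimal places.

The unemployment rate changes by +3.13 percentage points.

Initially, labor force = 58,587 + 5,901 = 64,488, so u = 5,901/64,488 = 9.15%.
After the change, employed falls and unemployed rises by 2,021; labor force unchanged → E = 56,566, U = 7,922, labor force = 64,488.
New unemployment rate = 7,922 / 64,488 = 12.28%.
Change = 12.28% − 9.15% = +3.13 percentage points.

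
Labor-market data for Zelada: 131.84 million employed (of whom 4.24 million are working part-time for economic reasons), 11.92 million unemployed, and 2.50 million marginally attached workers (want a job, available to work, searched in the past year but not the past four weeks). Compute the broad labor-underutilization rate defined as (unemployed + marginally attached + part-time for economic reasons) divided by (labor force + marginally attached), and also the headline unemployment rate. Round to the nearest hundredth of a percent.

Broad underutilization rate ≈ 12.76%; headline unemployment rate ≈ 8.29%.

Labor force = 131.84 + 11.92 = 143.76 million.
Numerator = 11.92 + 2.50 + 4.24 = 18.66 million.
Denominator = 143.76 + 2.50 = 146.26 million.
Broad rate = 18.66 / 146.26 = 12.76%.
Headline unemployment rate = 11.92 / 143.76 = 8.29%.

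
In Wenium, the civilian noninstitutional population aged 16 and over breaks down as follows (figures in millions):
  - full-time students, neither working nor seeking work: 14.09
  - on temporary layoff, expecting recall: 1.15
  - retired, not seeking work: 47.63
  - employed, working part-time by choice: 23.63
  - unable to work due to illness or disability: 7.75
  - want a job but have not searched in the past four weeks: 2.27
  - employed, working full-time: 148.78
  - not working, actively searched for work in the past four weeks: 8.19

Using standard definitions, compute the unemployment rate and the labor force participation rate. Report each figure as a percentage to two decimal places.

Unemployment rate ≈ 5.14%; labor force participation rate ≈ 71.70%.

Employed = 23.63 + 148.78 = 172.41 million.
Unemployed = 1.15 + 8.19 = 9.34 million (jobless and actively searching, or on temporary layoff).
Labor force = 172.41 + 9.34 = 181.75 million.
Not in labor force = 14.09 + 47.63 + 7.75 + 2.27 = 71.74 million (those not working and not actively searching are outside the labor force — including those who want a job but have given up searching).
Civilian working-age population = 181.75 + 71.74 = 253.49 million.
Unemployment rate = 9.34 / 181.75 = 5.14%.
Labor force participation rate = 181.75 / 253.49 = 71.70%.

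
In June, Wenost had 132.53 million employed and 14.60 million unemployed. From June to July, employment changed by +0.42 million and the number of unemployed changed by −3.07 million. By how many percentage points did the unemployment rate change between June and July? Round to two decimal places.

June: labor force = 132.53 + 14.60 = 147.13; u = 14.60/147.13 = 9.92%.
July: labor force = 132.95 + 11.53 = 144.48; u = 11.53/144.48 = 7.98%.
Change = 7.98% − 9.92% = −1.94 pp.

The unemployment rate changed by −1.94 percentage points.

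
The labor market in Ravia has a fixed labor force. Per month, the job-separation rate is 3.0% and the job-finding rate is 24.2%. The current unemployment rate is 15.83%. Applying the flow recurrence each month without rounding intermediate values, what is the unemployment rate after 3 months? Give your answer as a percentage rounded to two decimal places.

Unemployment rate after three months ≈ 12.88%.

With a fixed labor force, u_{t+1} = u_t + s·(1−u_t) − f·u_t = u_t·(1−s−f) + s.
Here 1−s−f = 0.728 and s = 0.030.
u_1 = 0.158300 × 0.728 + 0.030 = 0.145242.
u_2 = 0.145242 × 0.728 + 0.030 = 0.135736.
u_3 = 0.135736 × 0.728 + 0.030 = 0.128816.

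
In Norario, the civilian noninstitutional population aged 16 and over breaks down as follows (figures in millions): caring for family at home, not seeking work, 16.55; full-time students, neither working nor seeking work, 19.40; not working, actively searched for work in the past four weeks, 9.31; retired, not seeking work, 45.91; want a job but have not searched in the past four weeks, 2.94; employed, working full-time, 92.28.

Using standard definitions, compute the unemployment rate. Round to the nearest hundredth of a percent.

Unemployment rate ≈ 9.16%.

Employed = 92.28 million.
Unemployed = 9.31 million.
Labor force = 92.28 + 9.31 = 101.59 million.
Unemployment rate = 9.31 / 101.59 = 9.16%.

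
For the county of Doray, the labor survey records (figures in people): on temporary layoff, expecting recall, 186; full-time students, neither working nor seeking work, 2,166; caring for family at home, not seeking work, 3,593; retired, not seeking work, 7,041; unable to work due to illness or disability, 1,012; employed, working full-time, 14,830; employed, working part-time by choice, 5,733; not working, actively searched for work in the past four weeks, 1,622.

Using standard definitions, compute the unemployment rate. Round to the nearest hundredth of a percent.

Unemployment rate ≈ 8.08%.

Employed = 14,830 + 5,733 = 20,563.
Unemployed = 186 + 1,622 = 1,808 (jobless and actively searching, or on temporary layoff).
Labor force = 20,563 + 1,808 = 22,371.
Unemployment rate = 1,808 / 22,371 = 8.08%.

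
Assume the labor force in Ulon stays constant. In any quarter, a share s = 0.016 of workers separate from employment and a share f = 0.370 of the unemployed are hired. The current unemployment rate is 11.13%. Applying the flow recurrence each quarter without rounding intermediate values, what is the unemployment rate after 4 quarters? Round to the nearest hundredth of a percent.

Unemployment rate after four quarters ≈ 5.14%.

With a fixed labor force, u_{t+1} = u_t + s·(1−u_t) − f·u_t = u_t·(1−s−f) + s.
Here 1−s−f = 0.614 and s = 0.016.
u_1 = 0.111300 × 0.614 + 0.016 = 0.084338.
u_2 = 0.084338 × 0.614 + 0.016 = 0.067784.
u_3 = 0.067784 × 0.614 + 0.016 = 0.057619.
u_4 = 0.057619 × 0.614 + 0.016 = 0.051378.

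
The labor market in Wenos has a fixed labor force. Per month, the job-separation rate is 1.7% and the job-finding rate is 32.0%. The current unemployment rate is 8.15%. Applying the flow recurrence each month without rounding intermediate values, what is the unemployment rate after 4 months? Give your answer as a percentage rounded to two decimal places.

Unemployment rate after four months ≈ 5.64%.

With a fixed labor force, u_{t+1} = u_t + s·(1−u_t) − f·u_t = u_t·(1−s−f) + s.
Here 1−s−f = 0.663 and s = 0.017.
u_1 = 0.081500 × 0.663 + 0.017 = 0.071035.
u_2 = 0.071035 × 0.663 + 0.017 = 0.064096.
u_3 = 0.064096 × 0.663 + 0.017 = 0.059496.
u_4 = 0.059496 × 0.663 + 0.017 = 0.056446.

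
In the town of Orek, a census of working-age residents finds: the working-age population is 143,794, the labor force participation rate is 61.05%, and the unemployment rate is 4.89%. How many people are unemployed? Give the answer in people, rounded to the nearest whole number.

About 4,293 are unemployed.

Labor force = 0.6105 × 143,794 = 87,786.
Unemployed = 0.0489 × 87,786 ≈ 4,293.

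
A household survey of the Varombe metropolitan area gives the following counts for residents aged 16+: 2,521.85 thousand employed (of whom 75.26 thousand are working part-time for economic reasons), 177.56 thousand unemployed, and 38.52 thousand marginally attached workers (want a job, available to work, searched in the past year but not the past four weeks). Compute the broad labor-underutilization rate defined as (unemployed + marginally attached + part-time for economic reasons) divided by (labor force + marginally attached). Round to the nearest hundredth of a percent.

Broad underutilization rate ≈ 10.64%.

Labor force = 2,521.85 + 177.56 = 2,699.41 thousand.
Numerator = 177.56 + 38.52 + 75.26 = 291.34 thousand.
Denominator = 2,699.41 + 38.52 = 2,737.93 thousand.
Broad rate = 291.34 / 2,737.93 = 10.64%.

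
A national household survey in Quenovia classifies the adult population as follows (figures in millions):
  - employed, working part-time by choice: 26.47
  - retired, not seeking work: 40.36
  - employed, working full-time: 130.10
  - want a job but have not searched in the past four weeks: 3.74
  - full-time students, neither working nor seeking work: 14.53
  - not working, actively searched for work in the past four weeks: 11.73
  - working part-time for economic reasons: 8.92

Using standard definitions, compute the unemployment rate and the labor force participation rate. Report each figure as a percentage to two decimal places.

Employed = 26.47 + 130.10 + 8.92 = 165.49 million (anyone who worked, including part-time for economic reasons, counts as employed).
Unemployed = 11.73 million.
Labor force = 165.49 + 11.73 = 177.22 million.
Not in labor force = 40.36 + 3.74 + 14.53 = 58.63 million (those not working and not actively searching are outside the labor force — including those who want a job but have given up searching).
Civilian working-age population = 177.22 + 58.63 = 235.85 million.
Unemployment rate = 11.73 / 177.22 = 6.62%.
Labor force participation rate = 177.22 / 235.85 = 75.14%.

Unemployment rate ≈ 6.62%; labor force participation rate ≈ 75.14%.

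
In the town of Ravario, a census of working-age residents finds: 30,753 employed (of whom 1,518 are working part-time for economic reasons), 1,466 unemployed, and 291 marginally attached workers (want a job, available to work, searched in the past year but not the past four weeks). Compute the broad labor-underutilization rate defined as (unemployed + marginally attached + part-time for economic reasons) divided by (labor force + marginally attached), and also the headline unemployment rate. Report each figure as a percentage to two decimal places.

Broad underutilization rate ≈ 10.07%; headline unemployment rate ≈ 4.55%.

Labor force = 30,753 + 1,466 = 32,219.
Numerator = 1,466 + 291 + 1,518 = 3,275.
Denominator = 32,219 + 291 = 32,510.
Broad rate = 3,275 / 32,510 = 10.07%.
Headline unemployment rate = 1,466 / 32,219 = 4.55%.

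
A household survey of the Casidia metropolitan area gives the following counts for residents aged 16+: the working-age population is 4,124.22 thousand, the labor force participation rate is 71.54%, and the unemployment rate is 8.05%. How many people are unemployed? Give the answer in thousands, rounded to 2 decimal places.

Labor force = 0.7154 × 4,124.22 = 2,950.47 thousand.
Unemployed = 0.0805 × 2,950.47 ≈ 237.51 thousand.

About 237.51 thousand are unemployed.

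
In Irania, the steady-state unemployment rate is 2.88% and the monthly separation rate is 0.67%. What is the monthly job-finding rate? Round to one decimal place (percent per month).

Job-finding rate ≈ 22.6% per month.

From u* = s/(s+f): f = s·(1−u)/u.
f = 0.67 × (1 − 0.0288) / 0.0288 = 0.6507 / 0.0288 ≈ 22.6% per month.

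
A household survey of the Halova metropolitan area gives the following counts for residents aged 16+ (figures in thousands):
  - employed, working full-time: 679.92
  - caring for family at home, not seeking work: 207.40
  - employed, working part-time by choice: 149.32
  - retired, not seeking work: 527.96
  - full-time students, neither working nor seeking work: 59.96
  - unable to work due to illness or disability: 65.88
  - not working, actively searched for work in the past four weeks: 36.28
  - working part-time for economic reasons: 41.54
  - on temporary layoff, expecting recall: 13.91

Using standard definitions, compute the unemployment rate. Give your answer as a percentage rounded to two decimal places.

Unemployment rate ≈ 5.45%.

Employed = 679.92 + 149.32 + 41.54 = 870.78 thousand (anyone who worked, including part-time for economic reasons, counts as employed).
Unemployed = 36.28 + 13.91 = 50.19 thousand (jobless and actively searching, or on temporary layoff).
Labor force = 870.78 + 50.19 = 920.97 thousand.
Unemployment rate = 50.19 / 920.97 = 5.45%.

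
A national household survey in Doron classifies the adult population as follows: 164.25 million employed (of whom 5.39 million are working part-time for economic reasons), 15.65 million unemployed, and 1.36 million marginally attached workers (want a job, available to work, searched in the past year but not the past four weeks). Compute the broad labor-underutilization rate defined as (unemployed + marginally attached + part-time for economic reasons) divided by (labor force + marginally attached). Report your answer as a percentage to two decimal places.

Broad underutilization rate ≈ 12.36%.

Labor force = 164.25 + 15.65 = 179.90 million.
Numerator = 15.65 + 1.36 + 5.39 = 22.40 million.
Denominator = 179.90 + 1.36 = 181.26 million.
Broad rate = 22.40 / 181.26 = 12.36%.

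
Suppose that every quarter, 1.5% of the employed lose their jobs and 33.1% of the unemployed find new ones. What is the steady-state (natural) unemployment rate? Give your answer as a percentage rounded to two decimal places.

Steady-state unemployment rate ≈ 4.34%.

At steady state the flows balance: s·E = f·U, so U/(E+U) = s/(s+f).
u* = 1.5 / (1.5 + 33.1) = 1.5 / 34.60 = 4.34%.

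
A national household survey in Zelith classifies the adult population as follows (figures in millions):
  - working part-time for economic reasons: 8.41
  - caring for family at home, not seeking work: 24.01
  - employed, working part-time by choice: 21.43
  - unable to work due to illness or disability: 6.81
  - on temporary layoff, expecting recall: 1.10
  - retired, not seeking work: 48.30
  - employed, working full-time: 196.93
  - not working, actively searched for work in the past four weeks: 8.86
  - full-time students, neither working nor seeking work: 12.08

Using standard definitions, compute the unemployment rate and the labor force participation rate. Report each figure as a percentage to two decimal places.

Employed = 8.41 + 21.43 + 196.93 = 226.77 million (anyone who worked, including part-time for economic reasons, counts as employed).
Unemployed = 1.10 + 8.86 = 9.96 million (jobless and actively searching, or on temporary layoff).
Labor force = 226.77 + 9.96 = 236.73 million.
Not in labor force = 24.01 + 6.81 + 48.30 + 12.08 = 91.20 million (those not working and not actively searching are outside the labor force).
Civilian working-age population = 236.73 + 91.20 = 327.93 million.
Unemployment rate = 9.96 / 236.73 = 4.21%.
Labor force participation rate = 236.73 / 327.93 = 72.19%.

Unemployment rate ≈ 4.21%; labor force participation rate ≈ 72.19%.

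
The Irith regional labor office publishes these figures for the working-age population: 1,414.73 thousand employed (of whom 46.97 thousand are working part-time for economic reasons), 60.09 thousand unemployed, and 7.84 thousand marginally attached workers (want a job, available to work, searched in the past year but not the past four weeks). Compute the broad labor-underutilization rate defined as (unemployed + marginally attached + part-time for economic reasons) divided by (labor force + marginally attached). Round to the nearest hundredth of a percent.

Broad underutilization rate ≈ 7.75%.

Labor force = 1,414.73 + 60.09 = 1,474.82 thousand.
Numerator = 60.09 + 7.84 + 46.97 = 114.90 thousand.
Denominator = 1,474.82 + 7.84 = 1,482.66 thousand.
Broad rate = 114.90 / 1,482.66 = 7.75%.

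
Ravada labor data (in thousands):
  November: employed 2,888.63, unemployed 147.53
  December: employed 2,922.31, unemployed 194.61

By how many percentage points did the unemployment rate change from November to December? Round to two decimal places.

November: labor force = 2,888.63 + 147.53 = 3,036.16; u = 147.53/3,036.16 = 4.86%.
December: labor force = 2,922.31 + 194.61 = 3,116.92; u = 194.61/3,116.92 = 6.24%.
Change = 6.24% − 4.86% = +1.38 pp.

The unemployment rate changed by +1.38 percentage points.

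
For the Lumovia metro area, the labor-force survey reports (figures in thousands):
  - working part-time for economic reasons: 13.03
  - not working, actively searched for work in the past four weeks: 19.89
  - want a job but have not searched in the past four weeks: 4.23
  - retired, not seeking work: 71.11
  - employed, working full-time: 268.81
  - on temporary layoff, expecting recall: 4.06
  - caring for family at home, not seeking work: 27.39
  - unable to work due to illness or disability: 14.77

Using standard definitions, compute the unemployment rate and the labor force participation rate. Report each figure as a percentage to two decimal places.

Unemployment rate ≈ 7.83%; labor force participation rate ≈ 72.24%.

Employed = 13.03 + 268.81 = 281.84 thousand (anyone who worked, including part-time for economic reasons, counts as employed).
Unemployed = 19.89 + 4.06 = 23.95 thousand (jobless and actively searching, or on temporary layoff).
Labor force = 281.84 + 23.95 = 305.79 thousand.
Not in labor force = 4.23 + 71.11 + 27.39 + 14.77 = 117.50 thousand (those not working and not actively searching are outside the labor force — including those who want a job but have given up searching).
Civilian working-age population = 305.79 + 117.50 = 423.29 thousand.
Unemployment rate = 23.95 / 305.79 = 7.83%.
Labor force participation rate = 305.79 / 423.29 = 72.24%.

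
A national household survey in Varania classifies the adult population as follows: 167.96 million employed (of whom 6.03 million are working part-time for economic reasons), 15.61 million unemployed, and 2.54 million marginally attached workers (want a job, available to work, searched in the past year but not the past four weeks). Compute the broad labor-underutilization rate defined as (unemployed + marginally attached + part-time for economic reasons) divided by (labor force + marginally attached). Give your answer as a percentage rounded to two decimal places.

Labor force = 167.96 + 15.61 = 183.57 million.
Numerator = 15.61 + 2.54 + 6.03 = 24.18 million.
Denominator = 183.57 + 2.54 = 186.11 million.
Broad rate = 24.18 / 186.11 = 12.99%.

Broad underutilization rate ≈ 12.99%.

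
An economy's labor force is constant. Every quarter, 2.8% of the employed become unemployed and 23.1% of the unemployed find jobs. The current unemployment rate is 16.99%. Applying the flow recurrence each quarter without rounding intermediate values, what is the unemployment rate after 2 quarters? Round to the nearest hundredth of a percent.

Unemployment rate after two quarters ≈ 14.20%.

With a fixed labor force, u_{t+1} = u_t + s·(1−u_t) − f·u_t = u_t·(1−s−f) + s.
Here 1−s−f = 0.741 and s = 0.028.
u_1 = 0.169900 × 0.741 + 0.028 = 0.153896.
u_2 = 0.153896 × 0.741 + 0.028 = 0.142037.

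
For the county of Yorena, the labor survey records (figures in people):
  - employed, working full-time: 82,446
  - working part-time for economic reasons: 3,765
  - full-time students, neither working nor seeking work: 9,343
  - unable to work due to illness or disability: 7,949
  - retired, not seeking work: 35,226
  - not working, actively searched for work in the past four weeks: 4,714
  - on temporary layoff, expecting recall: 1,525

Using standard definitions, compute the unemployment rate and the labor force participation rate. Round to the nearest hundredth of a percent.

Unemployment rate ≈ 6.75%; labor force participation rate ≈ 63.77%.

Employed = 82,446 + 3,765 = 86,211 (anyone who worked, including part-time for economic reasons, counts as employed).
Unemployed = 4,714 + 1,525 = 6,239 (jobless and actively searching, or on temporary layoff).
Labor force = 86,211 + 6,239 = 92,450.
Not in labor force = 9,343 + 7,949 + 35,226 = 52,518 (those not working and not actively searching are outside the labor force).
Civilian working-age population = 92,450 + 52,518 = 144,968.
Unemployment rate = 6,239 / 92,450 = 6.75%.
Labor force participation rate = 92,450 / 144,968 = 63.77%.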